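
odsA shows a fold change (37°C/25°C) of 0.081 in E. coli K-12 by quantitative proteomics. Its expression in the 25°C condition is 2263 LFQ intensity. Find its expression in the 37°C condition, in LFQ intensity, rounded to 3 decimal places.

183.303

37°C expression = 2263 × 0.081 = 183.303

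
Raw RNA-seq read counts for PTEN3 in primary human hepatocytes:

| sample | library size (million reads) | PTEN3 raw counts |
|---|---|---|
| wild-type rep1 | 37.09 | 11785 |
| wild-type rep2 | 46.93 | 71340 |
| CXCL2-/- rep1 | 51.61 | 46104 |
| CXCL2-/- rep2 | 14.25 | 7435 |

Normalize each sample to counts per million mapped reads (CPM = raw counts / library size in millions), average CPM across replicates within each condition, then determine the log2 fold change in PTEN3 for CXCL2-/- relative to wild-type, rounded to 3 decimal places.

CPM(wild-type rep1) = 11785 / 37.09 = 317.7406
CPM(wild-type rep2) = 71340 / 46.93 = 1520.1364
CPM(CXCL2-/- rep1) = 46104 / 51.61 = 893.3152
CPM(CXCL2-/- rep2) = 7435 / 14.25 = 521.7544
mean CPM(wild-type) = 918.9385; mean CPM(CXCL2-/-) = 707.5348
Fold change = 707.5348 / 918.9385 = 0.76995
log2(0.76995) = -0.3772

-0.377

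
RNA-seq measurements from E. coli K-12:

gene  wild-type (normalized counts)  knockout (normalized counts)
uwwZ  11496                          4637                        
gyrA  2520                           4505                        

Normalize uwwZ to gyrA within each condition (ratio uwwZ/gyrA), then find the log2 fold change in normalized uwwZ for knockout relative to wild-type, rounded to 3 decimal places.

-2.148

uwwZ/gyrA (wild-type) = 11496 / 2520 = 4.5619
uwwZ/gyrA (knockout) = 4637 / 4505 = 1.0293
Fold change = 1.0293 / 4.5619 = 0.2256
log2(0.2256) = -2.1480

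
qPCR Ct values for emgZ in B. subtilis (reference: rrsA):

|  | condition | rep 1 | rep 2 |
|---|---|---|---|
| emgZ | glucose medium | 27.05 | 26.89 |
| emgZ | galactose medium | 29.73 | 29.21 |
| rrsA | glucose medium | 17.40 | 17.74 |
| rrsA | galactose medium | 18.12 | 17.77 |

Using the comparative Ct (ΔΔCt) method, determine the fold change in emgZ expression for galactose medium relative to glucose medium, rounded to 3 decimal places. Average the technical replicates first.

Mean Ct: emgZ glucose medium 26.970; emgZ galactose medium 29.470; rrsA glucose medium 17.570; rrsA galactose medium 17.945
ΔCt(glucose medium) = 26.970 − 17.570 = 9.400
ΔCt(galactose medium) = 29.470 − 17.945 = 11.525
ΔΔCt = 11.525 − 9.400 = 2.125
Fold change = 2^(−2.125) = 0.2293

0.229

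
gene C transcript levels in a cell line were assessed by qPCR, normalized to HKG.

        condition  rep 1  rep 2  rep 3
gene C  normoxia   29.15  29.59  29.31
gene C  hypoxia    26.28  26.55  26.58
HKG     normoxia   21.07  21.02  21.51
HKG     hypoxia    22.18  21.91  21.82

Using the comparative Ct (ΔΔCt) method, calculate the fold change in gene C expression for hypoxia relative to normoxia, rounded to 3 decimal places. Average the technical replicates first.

12.553

Mean Ct: gene C normoxia 29.350; gene C hypoxia 26.470; HKG normoxia 21.200; HKG hypoxia 21.970
ΔCt(normoxia) = 29.350 − 21.200 = 8.150
ΔCt(hypoxia) = 26.470 − 21.970 = 4.500
ΔΔCt = 4.500 − 8.150 = -3.650
Fold change = 2^(−(-3.650)) = 2^3.650 = 12.5533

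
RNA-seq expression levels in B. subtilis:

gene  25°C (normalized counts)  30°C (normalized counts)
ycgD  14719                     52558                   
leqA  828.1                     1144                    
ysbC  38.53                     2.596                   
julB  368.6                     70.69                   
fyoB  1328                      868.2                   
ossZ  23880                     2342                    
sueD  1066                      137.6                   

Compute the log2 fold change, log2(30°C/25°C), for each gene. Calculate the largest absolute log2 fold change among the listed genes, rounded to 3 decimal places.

log2(52558/14719) = 1.836  (ycgD)
log2(1144/828.1) = 0.466  (leqA)
log2(2.596/38.53) = -3.892  (ysbC)
log2(70.69/368.6) = -2.382  (julB)
log2(868.2/1328) = -0.613  (fyoB)
log2(2342/23880) = -3.350  (ossZ)
log2(137.6/1066) = -2.954  (sueD)
The largest magnitude belongs to ysbC.

3.892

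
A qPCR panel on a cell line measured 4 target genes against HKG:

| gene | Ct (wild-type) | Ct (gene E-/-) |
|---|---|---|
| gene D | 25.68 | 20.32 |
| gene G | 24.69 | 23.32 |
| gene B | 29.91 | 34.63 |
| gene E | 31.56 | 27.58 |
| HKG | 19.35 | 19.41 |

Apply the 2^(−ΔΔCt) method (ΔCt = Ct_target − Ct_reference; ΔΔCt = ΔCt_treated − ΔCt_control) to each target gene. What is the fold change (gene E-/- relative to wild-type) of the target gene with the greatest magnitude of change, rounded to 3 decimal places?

gene D: ΔΔCt = (20.32−19.41) − (25.68−19.35) = 0.91 − 6.33 = -5.42; fold change = 2^5.42 = 42.814
gene G: ΔΔCt = (23.32−19.41) − (24.69−19.35) = 3.91 − 5.34 = -1.43; fold change = 2^1.43 = 2.694
gene B: ΔΔCt = (34.63−19.41) − (29.91−19.35) = 15.22 − 10.56 = 4.66; fold change = 2^-4.66 = 0.040
gene E: ΔΔCt = (27.58−19.41) − (31.56−19.35) = 8.17 − 12.21 = -4.04; fold change = 2^4.04 = 16.450
gene D has the largest |ΔΔCt| = 5.42.

42.814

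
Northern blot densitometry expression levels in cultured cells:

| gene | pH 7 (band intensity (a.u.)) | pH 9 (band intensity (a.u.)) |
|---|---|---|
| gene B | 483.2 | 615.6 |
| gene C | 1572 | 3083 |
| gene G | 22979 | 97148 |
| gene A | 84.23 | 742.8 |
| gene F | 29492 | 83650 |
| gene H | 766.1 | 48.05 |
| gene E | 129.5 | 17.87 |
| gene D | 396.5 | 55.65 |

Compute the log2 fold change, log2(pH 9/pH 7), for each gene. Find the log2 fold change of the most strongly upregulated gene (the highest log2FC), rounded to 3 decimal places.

log2(615.6/483.2) = 0.349  (gene B)
log2(3083/1572) = 0.972  (gene C)
log2(97148/22979) = 2.080  (gene G)
log2(742.8/84.23) = 3.141  (gene A)
log2(83650/29492) = 1.504  (gene F)
log2(48.05/766.1) = -3.995  (gene H)
log2(17.87/129.5) = -2.857  (gene E)
log2(55.65/396.5) = -2.833  (gene D)
gene A is most strongly upregulated.

3.141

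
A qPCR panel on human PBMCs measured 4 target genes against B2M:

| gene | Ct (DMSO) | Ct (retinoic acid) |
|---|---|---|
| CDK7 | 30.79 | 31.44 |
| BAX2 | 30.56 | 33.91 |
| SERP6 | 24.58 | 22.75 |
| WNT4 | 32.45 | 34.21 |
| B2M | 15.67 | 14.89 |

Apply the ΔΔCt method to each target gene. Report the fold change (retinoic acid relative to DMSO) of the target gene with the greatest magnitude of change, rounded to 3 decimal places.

CDK7: ΔΔCt = (31.44−14.89) − (30.79−15.67) = 16.55 − 15.12 = 1.43; fold change = 2^-1.43 = 0.371
BAX2: ΔΔCt = (33.91−14.89) − (30.56−15.67) = 19.02 − 14.89 = 4.13; fold change = 2^-4.13 = 0.057
SERP6: ΔΔCt = (22.75−14.89) − (24.58−15.67) = 7.86 − 8.91 = -1.05; fold change = 2^1.05 = 2.071
WNT4: ΔΔCt = (34.21−14.89) − (32.45−15.67) = 19.32 − 16.78 = 2.54; fold change = 2^-2.54 = 0.172
BAX2 has the largest |ΔΔCt| = 4.13.

0.057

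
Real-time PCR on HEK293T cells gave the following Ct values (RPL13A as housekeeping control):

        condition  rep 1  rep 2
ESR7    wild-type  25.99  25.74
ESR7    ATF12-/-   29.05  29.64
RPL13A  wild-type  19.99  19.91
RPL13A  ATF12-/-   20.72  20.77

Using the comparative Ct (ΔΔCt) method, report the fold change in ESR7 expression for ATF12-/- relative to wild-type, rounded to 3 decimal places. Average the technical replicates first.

Mean Ct: ESR7 wild-type 25.865; ESR7 ATF12-/- 29.345; RPL13A wild-type 19.950; RPL13A ATF12-/- 20.745
ΔCt(wild-type) = 25.865 − 19.950 = 5.915
ΔCt(ATF12-/-) = 29.345 − 20.745 = 8.600
ΔΔCt = 8.600 − 5.915 = 2.685
Fold change = 2^(−2.685) = 0.1555

0.156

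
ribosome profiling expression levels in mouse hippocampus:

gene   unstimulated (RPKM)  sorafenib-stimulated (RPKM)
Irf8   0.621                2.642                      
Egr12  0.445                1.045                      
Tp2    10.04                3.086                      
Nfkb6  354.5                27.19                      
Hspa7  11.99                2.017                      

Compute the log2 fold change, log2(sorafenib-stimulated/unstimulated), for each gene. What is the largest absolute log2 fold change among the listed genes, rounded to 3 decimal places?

3.705

log2(2.642/0.621) = 2.089  (Irf8)
log2(1.045/0.445) = 1.232  (Egr12)
log2(3.086/10.04) = -1.702  (Tp2)
log2(27.19/354.5) = -3.705  (Nfkb6)
log2(2.017/11.99) = -2.572  (Hspa7)
The largest magnitude belongs to Nfkb6.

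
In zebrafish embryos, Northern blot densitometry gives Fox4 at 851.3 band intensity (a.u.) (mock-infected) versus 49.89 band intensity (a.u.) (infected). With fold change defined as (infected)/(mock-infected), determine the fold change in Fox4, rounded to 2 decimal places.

Fold change = 49.89 / 851.3 = 0.059
Fox4 is downregulated.

0.06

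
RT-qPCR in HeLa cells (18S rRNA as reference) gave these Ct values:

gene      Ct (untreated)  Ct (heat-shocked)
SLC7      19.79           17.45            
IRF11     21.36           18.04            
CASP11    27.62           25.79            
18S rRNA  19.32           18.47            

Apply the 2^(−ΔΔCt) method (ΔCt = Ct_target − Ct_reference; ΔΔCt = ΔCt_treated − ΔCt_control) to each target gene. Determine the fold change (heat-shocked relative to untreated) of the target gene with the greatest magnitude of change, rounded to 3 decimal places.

SLC7: ΔΔCt = (17.45−18.47) − (19.79−19.32) = -1.02 − 0.47 = -1.49; fold change = 2^1.49 = 2.809
IRF11: ΔΔCt = (18.04−18.47) − (21.36−19.32) = -0.43 − 2.04 = -2.47; fold change = 2^2.47 = 5.540
CASP11: ΔΔCt = (25.79−18.47) − (27.62−19.32) = 7.32 − 8.30 = -0.98; fold change = 2^0.98 = 1.972
IRF11 has the largest |ΔΔCt| = 2.47.

5.540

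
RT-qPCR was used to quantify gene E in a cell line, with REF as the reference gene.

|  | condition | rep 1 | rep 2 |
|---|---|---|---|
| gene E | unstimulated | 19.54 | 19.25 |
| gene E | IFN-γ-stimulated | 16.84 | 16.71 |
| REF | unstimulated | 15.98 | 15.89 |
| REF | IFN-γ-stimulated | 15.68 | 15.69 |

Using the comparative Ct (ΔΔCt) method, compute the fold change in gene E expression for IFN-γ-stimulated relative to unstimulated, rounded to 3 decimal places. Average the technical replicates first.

Mean Ct: gene E unstimulated 19.395; gene E IFN-γ-stimulated 16.775; REF unstimulated 15.935; REF IFN-γ-stimulated 15.685
ΔCt(unstimulated) = 19.395 − 15.935 = 3.460
ΔCt(IFN-γ-stimulated) = 16.775 − 15.685 = 1.090
ΔΔCt = 1.090 − 3.460 = -2.370
Fold change = 2^(−(-2.370)) = 2^2.370 = 5.1694

5.169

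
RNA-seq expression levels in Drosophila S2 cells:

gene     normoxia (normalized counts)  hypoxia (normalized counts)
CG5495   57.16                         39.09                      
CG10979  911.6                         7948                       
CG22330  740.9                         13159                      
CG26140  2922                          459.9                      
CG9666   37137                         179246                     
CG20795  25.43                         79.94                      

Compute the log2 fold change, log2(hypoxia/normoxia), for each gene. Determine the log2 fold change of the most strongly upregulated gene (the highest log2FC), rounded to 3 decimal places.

4.151

log2(39.09/57.16) = -0.548  (CG5495)
log2(7948/911.6) = 3.124  (CG10979)
log2(13159/740.9) = 4.151  (CG22330)
log2(459.9/2922) = -2.668  (CG26140)
log2(179246/37137) = 2.271  (CG9666)
log2(79.94/25.43) = 1.652  (CG20795)
CG22330 is most strongly upregulated.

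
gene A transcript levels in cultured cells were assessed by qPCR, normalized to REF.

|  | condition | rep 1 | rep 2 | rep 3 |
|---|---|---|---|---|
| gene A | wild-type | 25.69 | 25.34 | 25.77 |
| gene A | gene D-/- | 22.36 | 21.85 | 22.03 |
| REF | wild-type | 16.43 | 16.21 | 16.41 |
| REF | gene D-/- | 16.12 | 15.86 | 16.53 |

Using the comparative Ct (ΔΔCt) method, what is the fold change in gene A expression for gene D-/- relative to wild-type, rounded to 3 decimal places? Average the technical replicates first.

10.126

Mean Ct: gene A wild-type 25.600; gene A gene D-/- 22.080; REF wild-type 16.350; REF gene D-/- 16.170
ΔCt(wild-type) = 25.600 − 16.350 = 9.250
ΔCt(gene D-/-) = 22.080 − 16.170 = 5.910
ΔΔCt = 5.910 − 9.250 = -3.340
Fold change = 2^(−(-3.340)) = 2^3.340 = 10.1261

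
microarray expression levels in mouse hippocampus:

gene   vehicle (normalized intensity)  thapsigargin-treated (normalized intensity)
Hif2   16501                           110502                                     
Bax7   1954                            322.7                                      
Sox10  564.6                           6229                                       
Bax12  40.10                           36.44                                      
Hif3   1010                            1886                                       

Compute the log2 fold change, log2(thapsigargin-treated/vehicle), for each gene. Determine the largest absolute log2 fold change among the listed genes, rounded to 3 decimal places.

log2(110502/16501) = 2.743  (Hif2)
log2(322.7/1954) = -2.598  (Bax7)
log2(6229/564.6) = 3.464  (Sox10)
log2(36.44/40.10) = -0.138  (Bax12)
log2(1886/1010) = 0.901  (Hif3)
The largest magnitude belongs to Sox10.

3.464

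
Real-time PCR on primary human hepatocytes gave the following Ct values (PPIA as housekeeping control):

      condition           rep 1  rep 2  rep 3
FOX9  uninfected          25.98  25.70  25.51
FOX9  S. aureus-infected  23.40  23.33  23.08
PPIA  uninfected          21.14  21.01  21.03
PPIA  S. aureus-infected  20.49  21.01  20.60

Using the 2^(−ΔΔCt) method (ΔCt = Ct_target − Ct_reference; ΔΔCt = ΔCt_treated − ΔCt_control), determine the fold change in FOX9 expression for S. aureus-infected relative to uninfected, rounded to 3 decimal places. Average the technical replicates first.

4.287

Mean Ct: FOX9 uninfected 25.730; FOX9 S. aureus-infected 23.270; PPIA uninfected 21.060; PPIA S. aureus-infected 20.700
ΔCt(uninfected) = 25.730 − 21.060 = 4.670
ΔCt(S. aureus-infected) = 23.270 − 20.700 = 2.570
ΔΔCt = 2.570 − 4.670 = -2.100
Fold change = 2^(−(-2.100)) = 2^2.100 = 4.2871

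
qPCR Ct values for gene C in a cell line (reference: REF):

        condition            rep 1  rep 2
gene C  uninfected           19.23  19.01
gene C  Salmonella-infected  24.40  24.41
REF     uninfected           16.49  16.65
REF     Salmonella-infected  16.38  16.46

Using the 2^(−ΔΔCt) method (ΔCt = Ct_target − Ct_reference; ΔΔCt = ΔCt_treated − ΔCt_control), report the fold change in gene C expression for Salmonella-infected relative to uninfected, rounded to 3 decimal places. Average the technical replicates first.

0.023

Mean Ct: gene C uninfected 19.120; gene C Salmonella-infected 24.405; REF uninfected 16.570; REF Salmonella-infected 16.420
ΔCt(uninfected) = 19.120 − 16.570 = 2.550
ΔCt(Salmonella-infected) = 24.405 − 16.420 = 7.985
ΔΔCt = 7.985 − 2.550 = 5.435
Fold change = 2^(−5.435) = 0.0231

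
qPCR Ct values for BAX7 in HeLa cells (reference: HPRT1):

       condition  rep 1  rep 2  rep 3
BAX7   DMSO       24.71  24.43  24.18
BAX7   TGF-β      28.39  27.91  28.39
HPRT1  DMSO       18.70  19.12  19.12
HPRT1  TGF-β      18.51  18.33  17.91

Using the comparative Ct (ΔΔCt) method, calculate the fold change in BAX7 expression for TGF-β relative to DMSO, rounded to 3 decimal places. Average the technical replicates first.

0.044

Mean Ct: BAX7 DMSO 24.440; BAX7 TGF-β 28.230; HPRT1 DMSO 18.980; HPRT1 TGF-β 18.250
ΔCt(DMSO) = 24.440 − 18.980 = 5.460
ΔCt(TGF-β) = 28.230 − 18.250 = 9.980
ΔΔCt = 9.980 − 5.460 = 4.520
Fold change = 2^(−4.520) = 0.0436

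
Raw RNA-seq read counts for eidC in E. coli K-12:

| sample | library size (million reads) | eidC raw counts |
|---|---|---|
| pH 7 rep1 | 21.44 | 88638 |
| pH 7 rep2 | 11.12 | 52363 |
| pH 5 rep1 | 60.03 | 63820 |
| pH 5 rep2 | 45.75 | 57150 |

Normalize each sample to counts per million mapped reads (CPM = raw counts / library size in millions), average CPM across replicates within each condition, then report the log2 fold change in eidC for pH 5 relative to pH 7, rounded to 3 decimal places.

CPM(pH 7 rep1) = 88638 / 21.44 = 4134.2351
CPM(pH 7 rep2) = 52363 / 11.12 = 4708.9029
CPM(pH 5 rep1) = 63820 / 60.03 = 1063.1351
CPM(pH 5 rep2) = 57150 / 45.75 = 1249.1803
mean CPM(pH 7) = 4421.5690; mean CPM(pH 5) = 1156.1577
Fold change = 1156.1577 / 4421.5690 = 0.26148
log2(0.26148) = -1.9352

-1.935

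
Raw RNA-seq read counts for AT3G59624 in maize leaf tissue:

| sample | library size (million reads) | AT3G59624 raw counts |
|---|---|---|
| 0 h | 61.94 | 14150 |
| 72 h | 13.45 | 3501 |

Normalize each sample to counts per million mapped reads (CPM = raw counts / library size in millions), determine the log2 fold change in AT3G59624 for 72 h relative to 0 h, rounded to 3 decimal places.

CPM(0 h) = 14150 / 61.94 = 228.4469
CPM(72 h) = 3501 / 13.45 = 260.2974
Fold change = 260.2974 / 228.4469 = 1.13942
log2(1.13942) = 0.1883

0.188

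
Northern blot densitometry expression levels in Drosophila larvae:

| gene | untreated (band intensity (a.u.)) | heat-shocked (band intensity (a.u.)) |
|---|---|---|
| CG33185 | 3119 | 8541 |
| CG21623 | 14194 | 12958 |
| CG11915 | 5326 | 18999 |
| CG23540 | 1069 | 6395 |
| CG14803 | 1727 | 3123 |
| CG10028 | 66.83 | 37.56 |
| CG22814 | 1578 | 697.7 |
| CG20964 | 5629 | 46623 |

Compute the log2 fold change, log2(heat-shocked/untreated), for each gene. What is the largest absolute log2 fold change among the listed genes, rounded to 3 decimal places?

3.050

log2(8541/3119) = 1.453  (CG33185)
log2(12958/14194) = -0.131  (CG21623)
log2(18999/5326) = 1.835  (CG11915)
log2(6395/1069) = 2.581  (CG23540)
log2(3123/1727) = 0.855  (CG14803)
log2(37.56/66.83) = -0.831  (CG10028)
log2(697.7/1578) = -1.177  (CG22814)
log2(46623/5629) = 3.050  (CG20964)
The largest magnitude belongs to CG20964.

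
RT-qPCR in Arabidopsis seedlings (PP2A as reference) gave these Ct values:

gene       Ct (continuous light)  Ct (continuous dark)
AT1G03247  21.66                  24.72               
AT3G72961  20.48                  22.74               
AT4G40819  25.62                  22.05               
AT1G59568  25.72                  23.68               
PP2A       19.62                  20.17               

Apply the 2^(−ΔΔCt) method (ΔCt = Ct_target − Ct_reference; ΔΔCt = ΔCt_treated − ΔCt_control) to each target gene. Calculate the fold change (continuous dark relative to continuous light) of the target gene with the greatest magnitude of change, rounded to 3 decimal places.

17.388

AT1G03247: ΔΔCt = (24.72−20.17) − (21.66−19.62) = 4.55 − 2.04 = 2.51; fold change = 2^-2.51 = 0.176
AT3G72961: ΔΔCt = (22.74−20.17) − (20.48−19.62) = 2.57 − 0.86 = 1.71; fold change = 2^-1.71 = 0.306
AT4G40819: ΔΔCt = (22.05−20.17) − (25.62−19.62) = 1.88 − 6.00 = -4.12; fold change = 2^4.12 = 17.388
AT1G59568: ΔΔCt = (23.68−20.17) − (25.72−19.62) = 3.51 − 6.10 = -2.59; fold change = 2^2.59 = 6.021
AT4G40819 has the largest |ΔΔCt| = 4.12.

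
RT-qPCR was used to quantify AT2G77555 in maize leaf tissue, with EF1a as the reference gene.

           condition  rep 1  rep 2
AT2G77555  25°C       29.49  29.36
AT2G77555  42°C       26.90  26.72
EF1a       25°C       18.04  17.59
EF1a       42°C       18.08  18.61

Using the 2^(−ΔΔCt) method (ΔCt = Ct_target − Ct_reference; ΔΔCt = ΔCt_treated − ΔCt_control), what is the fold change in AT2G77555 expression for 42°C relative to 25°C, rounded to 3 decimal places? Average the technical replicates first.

Mean Ct: AT2G77555 25°C 29.425; AT2G77555 42°C 26.810; EF1a 25°C 17.815; EF1a 42°C 18.345
ΔCt(25°C) = 29.425 − 17.815 = 11.610
ΔCt(42°C) = 26.810 − 18.345 = 8.465
ΔΔCt = 8.465 − 11.610 = -3.145
Fold change = 2^(−(-3.145)) = 2^3.145 = 8.8458

8.846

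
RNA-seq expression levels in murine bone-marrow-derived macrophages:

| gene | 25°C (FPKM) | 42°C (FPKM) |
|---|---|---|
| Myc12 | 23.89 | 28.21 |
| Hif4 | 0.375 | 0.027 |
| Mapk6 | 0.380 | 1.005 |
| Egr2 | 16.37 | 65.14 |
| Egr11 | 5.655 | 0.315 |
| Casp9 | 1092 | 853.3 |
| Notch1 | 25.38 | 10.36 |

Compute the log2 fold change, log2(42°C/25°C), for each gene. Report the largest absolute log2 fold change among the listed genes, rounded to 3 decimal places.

4.166

log2(28.21/23.89) = 0.240  (Myc12)
log2(0.027/0.375) = -3.796  (Hif4)
log2(1.005/0.380) = 1.403  (Mapk6)
log2(65.14/16.37) = 1.992  (Egr2)
log2(0.315/5.655) = -4.166  (Egr11)
log2(853.3/1092) = -0.356  (Casp9)
log2(10.36/25.38) = -1.293  (Notch1)
The largest magnitude belongs to Egr11.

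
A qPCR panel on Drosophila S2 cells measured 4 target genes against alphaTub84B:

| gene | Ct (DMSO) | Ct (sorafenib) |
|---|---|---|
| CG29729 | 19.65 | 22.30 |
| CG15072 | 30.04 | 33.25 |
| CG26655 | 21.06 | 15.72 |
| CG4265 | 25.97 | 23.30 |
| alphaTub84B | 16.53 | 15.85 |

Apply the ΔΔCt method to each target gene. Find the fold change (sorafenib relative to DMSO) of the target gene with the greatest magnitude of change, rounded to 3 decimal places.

CG29729: ΔΔCt = (22.30−15.85) − (19.65−16.53) = 6.45 − 3.12 = 3.33; fold change = 2^-3.33 = 0.099
CG15072: ΔΔCt = (33.25−15.85) − (30.04−16.53) = 17.40 − 13.51 = 3.89; fold change = 2^-3.89 = 0.067
CG26655: ΔΔCt = (15.72−15.85) − (21.06−16.53) = -0.13 − 4.53 = -4.66; fold change = 2^4.66 = 25.281
CG4265: ΔΔCt = (23.30−15.85) − (25.97−16.53) = 7.45 − 9.44 = -1.99; fold change = 2^1.99 = 3.972
CG26655 has the largest |ΔΔCt| = 4.66.

25.281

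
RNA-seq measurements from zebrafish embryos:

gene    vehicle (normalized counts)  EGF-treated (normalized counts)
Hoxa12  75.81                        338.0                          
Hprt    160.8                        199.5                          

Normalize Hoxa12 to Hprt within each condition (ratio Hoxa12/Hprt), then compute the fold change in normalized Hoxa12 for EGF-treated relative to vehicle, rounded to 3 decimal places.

3.594

Hoxa12/Hprt (vehicle) = 75.81 / 160.8 = 0.47146
Hoxa12/Hprt (EGF-treated) = 338.0 / 199.5 = 1.6942
Fold change = 1.6942 / 0.47146 = 3.5936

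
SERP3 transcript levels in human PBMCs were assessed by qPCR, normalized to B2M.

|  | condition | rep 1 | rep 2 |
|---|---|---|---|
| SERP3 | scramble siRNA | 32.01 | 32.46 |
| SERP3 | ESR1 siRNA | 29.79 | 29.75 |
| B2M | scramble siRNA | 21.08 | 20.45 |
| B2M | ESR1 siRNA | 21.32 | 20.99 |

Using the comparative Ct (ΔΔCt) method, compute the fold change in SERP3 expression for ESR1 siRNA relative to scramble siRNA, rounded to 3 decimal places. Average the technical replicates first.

7.235

Mean Ct: SERP3 scramble siRNA 32.235; SERP3 ESR1 siRNA 29.770; B2M scramble siRNA 20.765; B2M ESR1 siRNA 21.155
ΔCt(scramble siRNA) = 32.235 − 20.765 = 11.470
ΔCt(ESR1 siRNA) = 29.770 − 21.155 = 8.615
ΔΔCt = 8.615 − 11.470 = -2.855
Fold change = 2^(−(-2.855)) = 2^2.855 = 7.2350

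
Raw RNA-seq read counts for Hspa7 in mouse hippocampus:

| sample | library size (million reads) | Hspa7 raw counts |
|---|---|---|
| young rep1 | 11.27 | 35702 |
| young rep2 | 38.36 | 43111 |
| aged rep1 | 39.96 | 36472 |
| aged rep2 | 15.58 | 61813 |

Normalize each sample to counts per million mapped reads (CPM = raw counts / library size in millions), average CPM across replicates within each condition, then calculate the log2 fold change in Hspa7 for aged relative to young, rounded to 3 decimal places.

CPM(young rep1) = 35702 / 11.27 = 3167.8793
CPM(young rep2) = 43111 / 38.36 = 1123.8530
CPM(aged rep1) = 36472 / 39.96 = 912.7127
CPM(aged rep2) = 61813 / 15.58 = 3967.4583
mean CPM(young) = 2145.8661; mean CPM(aged) = 2440.0855
Fold change = 2440.0855 / 2145.8661 = 1.13711
log2(1.13711) = 0.1854

0.185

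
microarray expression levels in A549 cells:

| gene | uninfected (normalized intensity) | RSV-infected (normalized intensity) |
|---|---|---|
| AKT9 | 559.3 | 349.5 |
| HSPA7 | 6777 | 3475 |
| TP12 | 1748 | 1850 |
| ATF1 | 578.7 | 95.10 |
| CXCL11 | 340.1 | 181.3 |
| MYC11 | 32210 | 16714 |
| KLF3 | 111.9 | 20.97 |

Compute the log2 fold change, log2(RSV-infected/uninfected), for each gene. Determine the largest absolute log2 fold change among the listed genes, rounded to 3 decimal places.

log2(349.5/559.3) = -0.678  (AKT9)
log2(3475/6777) = -0.964  (HSPA7)
log2(1850/1748) = 0.082  (TP12)
log2(95.10/578.7) = -2.605  (ATF1)
log2(181.3/340.1) = -0.908  (CXCL11)
log2(16714/32210) = -0.946  (MYC11)
log2(20.97/111.9) = -2.416  (KLF3)
The largest magnitude belongs to ATF1.

2.605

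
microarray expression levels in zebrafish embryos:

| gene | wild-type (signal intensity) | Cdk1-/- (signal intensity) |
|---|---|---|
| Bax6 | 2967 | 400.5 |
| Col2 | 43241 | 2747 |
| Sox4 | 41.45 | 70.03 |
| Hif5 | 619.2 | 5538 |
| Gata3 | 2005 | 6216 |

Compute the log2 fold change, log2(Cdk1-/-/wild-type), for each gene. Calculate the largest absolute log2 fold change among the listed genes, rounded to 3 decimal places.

log2(400.5/2967) = -2.889  (Bax6)
log2(2747/43241) = -3.976  (Col2)
log2(70.03/41.45) = 0.757  (Sox4)
log2(5538/619.2) = 3.161  (Hif5)
log2(6216/2005) = 1.632  (Gata3)
The largest magnitude belongs to Col2.

3.976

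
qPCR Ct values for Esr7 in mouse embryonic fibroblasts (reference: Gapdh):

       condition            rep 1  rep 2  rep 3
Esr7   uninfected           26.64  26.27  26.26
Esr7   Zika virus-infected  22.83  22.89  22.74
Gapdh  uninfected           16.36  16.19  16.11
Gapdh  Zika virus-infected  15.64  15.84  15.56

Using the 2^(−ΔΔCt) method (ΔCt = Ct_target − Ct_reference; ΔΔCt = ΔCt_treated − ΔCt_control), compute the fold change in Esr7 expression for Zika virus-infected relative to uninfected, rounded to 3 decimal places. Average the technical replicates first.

Mean Ct: Esr7 uninfected 26.390; Esr7 Zika virus-infected 22.820; Gapdh uninfected 16.220; Gapdh Zika virus-infected 15.680
ΔCt(uninfected) = 26.390 − 16.220 = 10.170
ΔCt(Zika virus-infected) = 22.820 − 15.680 = 7.140
ΔΔCt = 7.140 − 10.170 = -3.030
Fold change = 2^(−(-3.030)) = 2^3.030 = 8.1681

8.168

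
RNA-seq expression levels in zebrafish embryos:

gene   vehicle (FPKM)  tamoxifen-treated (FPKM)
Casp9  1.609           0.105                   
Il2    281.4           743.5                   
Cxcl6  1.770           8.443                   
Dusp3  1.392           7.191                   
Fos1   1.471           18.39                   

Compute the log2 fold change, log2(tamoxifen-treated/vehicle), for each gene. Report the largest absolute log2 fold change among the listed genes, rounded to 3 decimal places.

3.938

log2(0.105/1.609) = -3.938  (Casp9)
log2(743.5/281.4) = 1.402  (Il2)
log2(8.443/1.770) = 2.254  (Cxcl6)
log2(7.191/1.392) = 2.369  (Dusp3)
log2(18.39/1.471) = 3.644  (Fos1)
The largest magnitude belongs to Casp9.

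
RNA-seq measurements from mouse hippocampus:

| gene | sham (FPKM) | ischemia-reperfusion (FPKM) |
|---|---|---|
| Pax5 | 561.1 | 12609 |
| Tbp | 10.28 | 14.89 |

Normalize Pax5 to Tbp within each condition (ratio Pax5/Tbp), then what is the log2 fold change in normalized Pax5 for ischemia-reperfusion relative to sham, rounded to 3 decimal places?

Pax5/Tbp (sham) = 561.1 / 10.28 = 54.582
Pax5/Tbp (ischemia-reperfusion) = 12609 / 14.89 = 846.81
Fold change = 846.81 / 54.582 = 15.5145
log2(15.5145) = 3.9555

3.956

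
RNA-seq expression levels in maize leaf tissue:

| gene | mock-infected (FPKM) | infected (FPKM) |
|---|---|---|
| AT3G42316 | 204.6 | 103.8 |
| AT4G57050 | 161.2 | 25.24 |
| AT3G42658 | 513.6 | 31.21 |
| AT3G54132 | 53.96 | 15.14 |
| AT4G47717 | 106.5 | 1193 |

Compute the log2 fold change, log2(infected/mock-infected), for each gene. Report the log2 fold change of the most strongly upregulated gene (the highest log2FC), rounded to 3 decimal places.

log2(103.8/204.6) = -0.979  (AT3G42316)
log2(25.24/161.2) = -2.675  (AT4G57050)
log2(31.21/513.6) = -4.041  (AT3G42658)
log2(15.14/53.96) = -1.834  (AT3G54132)
log2(1193/106.5) = 3.486  (AT4G47717)
AT4G47717 is most strongly upregulated.

3.486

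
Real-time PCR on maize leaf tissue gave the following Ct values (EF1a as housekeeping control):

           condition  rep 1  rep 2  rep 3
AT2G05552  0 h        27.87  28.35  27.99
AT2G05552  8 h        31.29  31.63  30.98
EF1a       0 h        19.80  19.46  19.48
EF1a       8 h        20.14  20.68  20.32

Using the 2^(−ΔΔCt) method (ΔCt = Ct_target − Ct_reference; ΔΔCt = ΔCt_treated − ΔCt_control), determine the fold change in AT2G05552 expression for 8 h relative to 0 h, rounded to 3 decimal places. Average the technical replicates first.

Mean Ct: AT2G05552 0 h 28.070; AT2G05552 8 h 31.300; EF1a 0 h 19.580; EF1a 8 h 20.380
ΔCt(0 h) = 28.070 − 19.580 = 8.490
ΔCt(8 h) = 31.300 − 20.380 = 10.920
ΔΔCt = 10.920 − 8.490 = 2.430
Fold change = 2^(−2.430) = 0.1856

0.186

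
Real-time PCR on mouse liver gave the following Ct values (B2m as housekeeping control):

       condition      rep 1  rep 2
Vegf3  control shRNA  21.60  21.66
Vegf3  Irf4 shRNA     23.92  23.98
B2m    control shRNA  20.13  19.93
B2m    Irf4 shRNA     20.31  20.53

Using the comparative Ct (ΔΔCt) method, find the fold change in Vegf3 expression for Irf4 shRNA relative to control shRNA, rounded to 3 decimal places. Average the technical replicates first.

Mean Ct: Vegf3 control shRNA 21.630; Vegf3 Irf4 shRNA 23.950; B2m control shRNA 20.030; B2m Irf4 shRNA 20.420
ΔCt(control shRNA) = 21.630 − 20.030 = 1.600
ΔCt(Irf4 shRNA) = 23.950 − 20.420 = 3.530
ΔΔCt = 3.530 − 1.600 = 1.930
Fold change = 2^(−1.930) = 0.2624

0.262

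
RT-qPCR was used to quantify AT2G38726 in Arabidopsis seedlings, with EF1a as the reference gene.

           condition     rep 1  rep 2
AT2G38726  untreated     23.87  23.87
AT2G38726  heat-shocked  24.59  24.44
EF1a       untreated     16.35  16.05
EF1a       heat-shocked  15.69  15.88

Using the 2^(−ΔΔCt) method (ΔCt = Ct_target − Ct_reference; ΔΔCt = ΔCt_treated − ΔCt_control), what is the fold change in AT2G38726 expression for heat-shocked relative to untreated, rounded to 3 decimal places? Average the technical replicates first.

Mean Ct: AT2G38726 untreated 23.870; AT2G38726 heat-shocked 24.515; EF1a untreated 16.200; EF1a heat-shocked 15.785
ΔCt(untreated) = 23.870 − 16.200 = 7.670
ΔCt(heat-shocked) = 24.515 − 15.785 = 8.730
ΔΔCt = 8.730 − 7.670 = 1.060
Fold change = 2^(−1.060) = 0.4796

0.480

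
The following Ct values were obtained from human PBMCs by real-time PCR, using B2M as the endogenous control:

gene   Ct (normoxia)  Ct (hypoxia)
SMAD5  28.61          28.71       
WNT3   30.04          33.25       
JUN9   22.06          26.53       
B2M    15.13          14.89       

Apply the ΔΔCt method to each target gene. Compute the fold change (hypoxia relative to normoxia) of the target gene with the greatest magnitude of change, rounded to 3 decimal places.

0.038

SMAD5: ΔΔCt = (28.71−14.89) − (28.61−15.13) = 13.82 − 13.48 = 0.34; fold change = 2^-0.34 = 0.790
WNT3: ΔΔCt = (33.25−14.89) − (30.04−15.13) = 18.36 − 14.91 = 3.45; fold change = 2^-3.45 = 0.092
JUN9: ΔΔCt = (26.53−14.89) − (22.06−15.13) = 11.64 − 6.93 = 4.71; fold change = 2^-4.71 = 0.038
JUN9 has the largest |ΔΔCt| = 4.71.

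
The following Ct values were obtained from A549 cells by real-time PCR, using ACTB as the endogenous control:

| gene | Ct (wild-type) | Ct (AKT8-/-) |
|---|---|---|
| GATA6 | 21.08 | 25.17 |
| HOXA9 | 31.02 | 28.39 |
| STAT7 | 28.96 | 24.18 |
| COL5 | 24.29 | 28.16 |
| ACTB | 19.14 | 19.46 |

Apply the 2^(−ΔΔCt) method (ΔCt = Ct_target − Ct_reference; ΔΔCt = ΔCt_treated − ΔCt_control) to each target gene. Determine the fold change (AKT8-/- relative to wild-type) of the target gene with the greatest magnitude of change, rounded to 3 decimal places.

34.297

GATA6: ΔΔCt = (25.17−19.46) − (21.08−19.14) = 5.71 − 1.94 = 3.77; fold change = 2^-3.77 = 0.073
HOXA9: ΔΔCt = (28.39−19.46) − (31.02−19.14) = 8.93 − 11.88 = -2.95; fold change = 2^2.95 = 7.727
STAT7: ΔΔCt = (24.18−19.46) − (28.96−19.14) = 4.72 − 9.82 = -5.10; fold change = 2^5.10 = 34.297
COL5: ΔΔCt = (28.16−19.46) − (24.29−19.14) = 8.70 − 5.15 = 3.55; fold change = 2^-3.55 = 0.085
STAT7 has the largest |ΔΔCt| = 5.10.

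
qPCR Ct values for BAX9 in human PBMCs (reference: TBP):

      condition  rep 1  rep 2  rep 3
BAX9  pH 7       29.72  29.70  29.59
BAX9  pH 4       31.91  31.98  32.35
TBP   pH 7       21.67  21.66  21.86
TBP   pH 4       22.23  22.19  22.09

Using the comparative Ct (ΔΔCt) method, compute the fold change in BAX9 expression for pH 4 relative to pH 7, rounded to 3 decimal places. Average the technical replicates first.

Mean Ct: BAX9 pH 7 29.670; BAX9 pH 4 32.080; TBP pH 7 21.730; TBP pH 4 22.170
ΔCt(pH 7) = 29.670 − 21.730 = 7.940
ΔCt(pH 4) = 32.080 − 22.170 = 9.910
ΔΔCt = 9.910 − 7.940 = 1.970
Fold change = 2^(−1.970) = 0.2553

0.255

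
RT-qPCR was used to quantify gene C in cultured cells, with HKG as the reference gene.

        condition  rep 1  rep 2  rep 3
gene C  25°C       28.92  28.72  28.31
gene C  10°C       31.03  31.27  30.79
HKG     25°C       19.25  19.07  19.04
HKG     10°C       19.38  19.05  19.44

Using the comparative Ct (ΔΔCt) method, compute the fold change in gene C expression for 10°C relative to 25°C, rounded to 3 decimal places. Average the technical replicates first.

0.216

Mean Ct: gene C 25°C 28.650; gene C 10°C 31.030; HKG 25°C 19.120; HKG 10°C 19.290
ΔCt(25°C) = 28.650 − 19.120 = 9.530
ΔCt(10°C) = 31.030 − 19.290 = 11.740
ΔΔCt = 11.740 − 9.530 = 2.210
Fold change = 2^(−2.210) = 0.2161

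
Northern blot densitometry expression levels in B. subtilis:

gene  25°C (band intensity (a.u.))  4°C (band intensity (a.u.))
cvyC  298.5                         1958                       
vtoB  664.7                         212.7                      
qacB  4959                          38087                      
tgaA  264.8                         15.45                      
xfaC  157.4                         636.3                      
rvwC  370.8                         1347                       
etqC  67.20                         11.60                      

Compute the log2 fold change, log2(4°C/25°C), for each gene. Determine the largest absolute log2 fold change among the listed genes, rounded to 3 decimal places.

log2(1958/298.5) = 2.714  (cvyC)
log2(212.7/664.7) = -1.644  (vtoB)
log2(38087/4959) = 2.941  (qacB)
log2(15.45/264.8) = -4.099  (tgaA)
log2(636.3/157.4) = 2.015  (xfaC)
log2(1347/370.8) = 1.861  (rvwC)
log2(11.60/67.20) = -2.534  (etqC)
The largest magnitude belongs to tgaA.

4.099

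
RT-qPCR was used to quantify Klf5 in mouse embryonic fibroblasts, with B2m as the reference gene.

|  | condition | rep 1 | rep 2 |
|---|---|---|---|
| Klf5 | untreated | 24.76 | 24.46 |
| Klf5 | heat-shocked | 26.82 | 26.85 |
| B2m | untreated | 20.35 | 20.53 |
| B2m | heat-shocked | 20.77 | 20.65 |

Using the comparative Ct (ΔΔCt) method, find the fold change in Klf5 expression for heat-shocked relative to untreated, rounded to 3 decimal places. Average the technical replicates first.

Mean Ct: Klf5 untreated 24.610; Klf5 heat-shocked 26.835; B2m untreated 20.440; B2m heat-shocked 20.710
ΔCt(untreated) = 24.610 − 20.440 = 4.170
ΔCt(heat-shocked) = 26.835 − 20.710 = 6.125
ΔΔCt = 6.125 − 4.170 = 1.955
Fold change = 2^(−1.955) = 0.2579

0.258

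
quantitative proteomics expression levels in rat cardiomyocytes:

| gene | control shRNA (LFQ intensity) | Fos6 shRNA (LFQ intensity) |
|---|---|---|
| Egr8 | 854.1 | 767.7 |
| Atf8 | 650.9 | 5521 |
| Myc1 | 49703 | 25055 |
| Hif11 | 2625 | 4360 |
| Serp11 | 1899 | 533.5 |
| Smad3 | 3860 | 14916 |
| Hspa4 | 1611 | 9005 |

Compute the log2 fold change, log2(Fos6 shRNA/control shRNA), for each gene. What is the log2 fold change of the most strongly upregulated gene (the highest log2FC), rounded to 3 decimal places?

3.084

log2(767.7/854.1) = -0.154  (Egr8)
log2(5521/650.9) = 3.084  (Atf8)
log2(25055/49703) = -0.988  (Myc1)
log2(4360/2625) = 0.732  (Hif11)
log2(533.5/1899) = -1.832  (Serp11)
log2(14916/3860) = 1.950  (Smad3)
log2(9005/1611) = 2.483  (Hspa4)
Atf8 is most strongly upregulated.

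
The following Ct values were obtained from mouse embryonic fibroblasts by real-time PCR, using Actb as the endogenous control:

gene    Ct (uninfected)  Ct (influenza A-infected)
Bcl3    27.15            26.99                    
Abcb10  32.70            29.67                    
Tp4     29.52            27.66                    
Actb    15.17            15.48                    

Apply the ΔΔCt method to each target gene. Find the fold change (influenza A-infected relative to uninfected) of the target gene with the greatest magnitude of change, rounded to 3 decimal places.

10.126

Bcl3: ΔΔCt = (26.99−15.48) − (27.15−15.17) = 11.51 − 11.98 = -0.47; fold change = 2^0.47 = 1.385
Abcb10: ΔΔCt = (29.67−15.48) − (32.70−15.17) = 14.19 − 17.53 = -3.34; fold change = 2^3.34 = 10.126
Tp4: ΔΔCt = (27.66−15.48) − (29.52−15.17) = 12.18 − 14.35 = -2.17; fold change = 2^2.17 = 4.500
Abcb10 has the largest |ΔΔCt| = 3.34.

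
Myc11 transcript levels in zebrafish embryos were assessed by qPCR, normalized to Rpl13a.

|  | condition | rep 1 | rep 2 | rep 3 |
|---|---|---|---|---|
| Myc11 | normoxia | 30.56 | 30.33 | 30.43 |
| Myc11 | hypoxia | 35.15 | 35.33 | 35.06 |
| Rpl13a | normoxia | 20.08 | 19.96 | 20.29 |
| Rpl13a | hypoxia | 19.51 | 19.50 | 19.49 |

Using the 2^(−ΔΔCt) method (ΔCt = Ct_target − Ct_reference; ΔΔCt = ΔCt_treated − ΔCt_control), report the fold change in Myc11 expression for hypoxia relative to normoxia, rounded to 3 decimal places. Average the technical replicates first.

Mean Ct: Myc11 normoxia 30.440; Myc11 hypoxia 35.180; Rpl13a normoxia 20.110; Rpl13a hypoxia 19.500
ΔCt(normoxia) = 30.440 − 20.110 = 10.330
ΔCt(hypoxia) = 35.180 − 19.500 = 15.680
ΔΔCt = 15.680 − 10.330 = 5.350
Fold change = 2^(−5.350) = 0.0245

0.025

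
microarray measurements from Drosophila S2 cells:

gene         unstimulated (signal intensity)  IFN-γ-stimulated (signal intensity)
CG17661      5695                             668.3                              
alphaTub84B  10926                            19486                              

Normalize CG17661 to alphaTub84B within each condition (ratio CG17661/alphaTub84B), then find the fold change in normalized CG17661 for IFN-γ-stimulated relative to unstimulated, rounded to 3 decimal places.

0.066

CG17661/alphaTub84B (unstimulated) = 5695 / 10926 = 0.52123
CG17661/alphaTub84B (IFN-γ-stimulated) = 668.3 / 19486 = 0.034296
Fold change = 0.034296 / 0.52123 = 0.0658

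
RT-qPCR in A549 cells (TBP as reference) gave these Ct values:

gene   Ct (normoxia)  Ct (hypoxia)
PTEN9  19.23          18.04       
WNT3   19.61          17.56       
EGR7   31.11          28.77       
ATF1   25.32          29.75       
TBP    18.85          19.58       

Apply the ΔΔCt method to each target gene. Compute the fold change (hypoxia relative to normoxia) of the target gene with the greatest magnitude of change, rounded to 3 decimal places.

0.077

PTEN9: ΔΔCt = (18.04−19.58) − (19.23−18.85) = -1.54 − 0.38 = -1.92; fold change = 2^1.92 = 3.784
WNT3: ΔΔCt = (17.56−19.58) − (19.61−18.85) = -2.02 − 0.76 = -2.78; fold change = 2^2.78 = 6.869
EGR7: ΔΔCt = (28.77−19.58) − (31.11−18.85) = 9.19 − 12.26 = -3.07; fold change = 2^3.07 = 8.398
ATF1: ΔΔCt = (29.75−19.58) − (25.32−18.85) = 10.17 − 6.47 = 3.70; fold change = 2^-3.70 = 0.077
ATF1 has the largest |ΔΔCt| = 3.70.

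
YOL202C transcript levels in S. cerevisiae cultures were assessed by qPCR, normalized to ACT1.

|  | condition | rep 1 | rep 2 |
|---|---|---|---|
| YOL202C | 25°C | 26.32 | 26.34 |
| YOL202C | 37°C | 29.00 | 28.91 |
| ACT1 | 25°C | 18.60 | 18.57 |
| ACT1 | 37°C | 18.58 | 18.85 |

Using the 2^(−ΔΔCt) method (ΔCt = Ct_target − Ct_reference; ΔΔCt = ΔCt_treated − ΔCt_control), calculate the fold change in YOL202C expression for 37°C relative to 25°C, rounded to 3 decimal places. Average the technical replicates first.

Mean Ct: YOL202C 25°C 26.330; YOL202C 37°C 28.955; ACT1 25°C 18.585; ACT1 37°C 18.715
ΔCt(25°C) = 26.330 − 18.585 = 7.745
ΔCt(37°C) = 28.955 − 18.715 = 10.240
ΔΔCt = 10.240 − 7.745 = 2.495
Fold change = 2^(−2.495) = 0.1774

0.177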